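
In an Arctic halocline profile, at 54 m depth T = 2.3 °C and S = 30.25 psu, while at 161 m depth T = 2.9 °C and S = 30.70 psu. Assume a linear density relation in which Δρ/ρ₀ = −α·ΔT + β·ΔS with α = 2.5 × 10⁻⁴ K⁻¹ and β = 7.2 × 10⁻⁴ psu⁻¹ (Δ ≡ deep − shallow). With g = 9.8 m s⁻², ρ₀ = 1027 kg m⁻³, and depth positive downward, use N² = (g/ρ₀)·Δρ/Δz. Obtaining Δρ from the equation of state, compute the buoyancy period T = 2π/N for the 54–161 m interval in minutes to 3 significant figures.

ΔT = +0.6 K, ΔS = +0.45 psu (deep − shallow).
Δρ/ρ₀ = −αΔT + βΔS = -1.50 × 10⁻⁴ + 3.24 × 10⁻⁴ = 1.74 × 10⁻⁴, so Δρ ≈ 0.1787 kg m⁻³.
N² = (g/ρ₀)·Δρ/Δz = g·(Δρ/ρ₀)/Δz = 9.8 × 1.74 × 10⁻⁴ / 107 = 1.5936 × 10⁻⁵ s⁻².
N = √(1.5936 × 10⁻⁵) = 3.9920 × 10⁻³ rad s⁻¹ → T = 2π/N = 1.5739 × 10³ s = 26.232 min ≈ 26.2 min.

26.2 min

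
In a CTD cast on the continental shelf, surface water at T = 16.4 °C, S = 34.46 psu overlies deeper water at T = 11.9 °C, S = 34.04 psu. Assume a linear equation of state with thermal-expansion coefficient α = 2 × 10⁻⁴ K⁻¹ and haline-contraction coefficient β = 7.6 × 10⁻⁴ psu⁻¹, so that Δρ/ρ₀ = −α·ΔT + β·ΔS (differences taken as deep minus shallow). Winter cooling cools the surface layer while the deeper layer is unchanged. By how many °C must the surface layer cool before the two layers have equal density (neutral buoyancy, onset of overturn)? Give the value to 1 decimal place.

2.9 °C

Neutral buoyancy requires Δρ = 0, i.e. −α(T_deep − T_surf′) + β(S_deep − S_surf) = 0.
T_surf′ = T_deep − (β/α)·ΔS = 11.9 − (7.6 × 10⁻⁴/2 × 10⁻⁴)·(-0.42) = 13.496 °C.
Cooling required: 16.4 − (13.496) = 2.904 °C.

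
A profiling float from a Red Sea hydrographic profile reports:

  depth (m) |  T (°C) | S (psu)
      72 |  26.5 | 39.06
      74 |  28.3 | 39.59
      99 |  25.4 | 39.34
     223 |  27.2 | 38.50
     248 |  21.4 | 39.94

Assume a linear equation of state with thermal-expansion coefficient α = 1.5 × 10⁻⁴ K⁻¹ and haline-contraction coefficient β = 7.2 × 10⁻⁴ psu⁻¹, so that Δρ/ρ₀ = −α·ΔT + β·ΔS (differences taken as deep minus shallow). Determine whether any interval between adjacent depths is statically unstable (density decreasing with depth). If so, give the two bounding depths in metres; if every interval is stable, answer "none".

Evaluate Δρ/ρ₀ = −αΔT + βΔS across each adjacent pair:
  72–74 m: −αΔT+βΔS = −(1.5 × 10⁻⁴)(+1.8)+(7.2 × 10⁻⁴)(+0.53) = 1.1 × 10⁻⁴ → stable
  74–99 m: −αΔT+βΔS = −(1.5 × 10⁻⁴)(-2.9)+(7.2 × 10⁻⁴)(-0.25) = 2.5 × 10⁻⁴ → stable
  99–223 m: −αΔT+βΔS = −(1.5 × 10⁻⁴)(+1.8)+(7.2 × 10⁻⁴)(-0.84) = -8.7 × 10⁻⁴ → UNSTABLE
  223–248 m: −αΔT+βΔS = −(1.5 × 10⁻⁴)(-5.8)+(7.2 × 10⁻⁴)(+1.44) = 1.9 × 10⁻³ → stable
The 99–223 m interval has Δρ < 0: lighter water underlies denser water.

99–223 m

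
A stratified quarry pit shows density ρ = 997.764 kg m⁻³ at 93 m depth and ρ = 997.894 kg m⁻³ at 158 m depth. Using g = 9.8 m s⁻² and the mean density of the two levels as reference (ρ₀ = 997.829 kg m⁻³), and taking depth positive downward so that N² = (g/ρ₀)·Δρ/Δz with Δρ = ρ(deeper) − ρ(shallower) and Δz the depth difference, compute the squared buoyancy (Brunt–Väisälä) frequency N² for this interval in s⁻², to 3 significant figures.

Δρ = 997.894 − 997.764 = 0.130 kg m⁻³ over Δz = 158 − 93 = 65 m.
N² = (9.8/997.829) × (0.130/65) = 1.9643 × 10⁻⁵ s⁻² ≈ 1.96 × 10⁻⁵ s⁻².

1.96 × 10⁻⁵ s⁻²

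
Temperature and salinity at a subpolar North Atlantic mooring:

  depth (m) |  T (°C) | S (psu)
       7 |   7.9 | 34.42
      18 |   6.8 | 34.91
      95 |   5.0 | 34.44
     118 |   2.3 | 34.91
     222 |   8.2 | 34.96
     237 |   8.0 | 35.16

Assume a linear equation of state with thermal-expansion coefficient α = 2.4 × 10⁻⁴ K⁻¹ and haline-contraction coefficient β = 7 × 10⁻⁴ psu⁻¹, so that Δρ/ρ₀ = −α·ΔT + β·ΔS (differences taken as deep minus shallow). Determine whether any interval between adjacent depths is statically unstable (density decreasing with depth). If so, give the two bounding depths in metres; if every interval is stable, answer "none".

Evaluate Δρ/ρ₀ = −αΔT + βΔS across each adjacent pair:
  7–18 m: −αΔT+βΔS = −(2.4 × 10⁻⁴)(-1.1)+(7 × 10⁻⁴)(+0.49) = 6.1 × 10⁻⁴ → stable
  18–95 m: −αΔT+βΔS = −(2.4 × 10⁻⁴)(-1.8)+(7 × 10⁻⁴)(-0.47) = 1.0 × 10⁻⁴ → stable
  95–118 m: −αΔT+βΔS = −(2.4 × 10⁻⁴)(-2.7)+(7 × 10⁻⁴)(+0.47) = 9.8 × 10⁻⁴ → stable
  118–222 m: −αΔT+βΔS = −(2.4 × 10⁻⁴)(+5.9)+(7 × 10⁻⁴)(+0.05) = -1.4 × 10⁻³ → UNSTABLE
  222–237 m: −αΔT+βΔS = −(2.4 × 10⁻⁴)(-0.2)+(7 × 10⁻⁴)(+0.20) = 1.9 × 10⁻⁴ → stable
The 118–222 m interval has Δρ < 0: lighter water underlies denser water.

118–222 m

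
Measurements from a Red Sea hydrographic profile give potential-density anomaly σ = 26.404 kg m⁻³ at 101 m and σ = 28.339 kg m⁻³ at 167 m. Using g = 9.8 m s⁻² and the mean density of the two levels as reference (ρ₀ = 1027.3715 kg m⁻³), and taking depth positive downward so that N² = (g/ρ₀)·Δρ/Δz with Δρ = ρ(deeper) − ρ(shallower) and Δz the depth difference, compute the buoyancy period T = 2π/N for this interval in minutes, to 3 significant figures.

6.26 min

Δρ = 1028.339 − 1026.404 = 1.935 kg m⁻³ over Δz = 167 − 101 = 66 m.
N² = (9.8/1027.3715) × (1.935/66) = 2.7966 × 10⁻⁴ s⁻².
N = √(2.7966 × 10⁻⁴) = 0.016723 rad s⁻¹, so T = 2π/N = 375.72 s = 6.2620 min ≈ 6.26 min.
N² > 0, so the interval is statically stable.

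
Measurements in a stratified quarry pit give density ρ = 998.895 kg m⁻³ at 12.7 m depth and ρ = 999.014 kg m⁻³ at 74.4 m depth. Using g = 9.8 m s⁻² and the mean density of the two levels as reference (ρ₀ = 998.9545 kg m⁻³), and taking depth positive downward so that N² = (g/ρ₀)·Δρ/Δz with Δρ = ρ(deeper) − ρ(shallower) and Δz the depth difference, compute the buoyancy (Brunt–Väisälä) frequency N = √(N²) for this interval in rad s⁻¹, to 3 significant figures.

Δρ = 999.014 − 998.895 = 0.119 kg m⁻³ over Δz = 74.4 − 12.7 = 61.7 m.
N² = (9.8/998.9545) × (0.119/61.7) = 1.8921 × 10⁻⁵ s⁻².
N = √(1.8921 × 10⁻⁵) = 4.3498 × 10⁻³ rad s⁻¹ ≈ 4.35 × 10⁻³ rad s⁻¹.

4.35 × 10⁻³ rad s⁻¹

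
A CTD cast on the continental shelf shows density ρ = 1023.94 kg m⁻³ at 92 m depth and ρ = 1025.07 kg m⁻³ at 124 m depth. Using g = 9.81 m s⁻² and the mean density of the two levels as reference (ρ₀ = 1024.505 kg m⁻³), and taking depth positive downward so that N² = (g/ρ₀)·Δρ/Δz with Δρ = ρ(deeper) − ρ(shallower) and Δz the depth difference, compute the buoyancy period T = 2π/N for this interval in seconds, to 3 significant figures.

Δρ = 1025.07 − 1023.94 = 1.13 kg m⁻³ over Δz = 124 − 92 = 32 m.
N² = (9.81/1024.505) × (1.13/32) = 3.3813 × 10⁻⁴ s⁻².
N = √(3.3813 × 10⁻⁴) = 0.018388 rad s⁻¹, so T = 2π/N = 341.70 s ≈ 342 s.

342 s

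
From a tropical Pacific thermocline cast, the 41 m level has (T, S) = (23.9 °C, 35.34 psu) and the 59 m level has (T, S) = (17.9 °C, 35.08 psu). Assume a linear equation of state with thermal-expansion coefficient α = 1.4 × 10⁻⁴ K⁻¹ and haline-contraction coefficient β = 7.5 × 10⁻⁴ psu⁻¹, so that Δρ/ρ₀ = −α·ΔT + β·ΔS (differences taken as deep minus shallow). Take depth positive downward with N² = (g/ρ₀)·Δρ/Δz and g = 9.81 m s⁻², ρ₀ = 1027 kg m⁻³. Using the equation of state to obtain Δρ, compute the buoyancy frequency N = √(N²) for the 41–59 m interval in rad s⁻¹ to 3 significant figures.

ΔT = -6.0 K, ΔS = -0.26 psu (deep − shallow).
Δρ/ρ₀ = −αΔT + βΔS = 8.40 × 10⁻⁴ − 1.95 × 10⁻⁴ = 6.45 × 10⁻⁴, so Δρ ≈ 0.6624 kg m⁻³.
N² = (g/ρ₀)·Δρ/Δz = g·(Δρ/ρ₀)/Δz = 9.81 × 6.45 × 10⁻⁴ / 18 = 3.5152 × 10⁻⁴ s⁻².
N = √(3.5152 × 10⁻⁴) = 0.018749 rad s⁻¹ ≈ 0.0187 rad s⁻¹.

0.0187 rad s⁻¹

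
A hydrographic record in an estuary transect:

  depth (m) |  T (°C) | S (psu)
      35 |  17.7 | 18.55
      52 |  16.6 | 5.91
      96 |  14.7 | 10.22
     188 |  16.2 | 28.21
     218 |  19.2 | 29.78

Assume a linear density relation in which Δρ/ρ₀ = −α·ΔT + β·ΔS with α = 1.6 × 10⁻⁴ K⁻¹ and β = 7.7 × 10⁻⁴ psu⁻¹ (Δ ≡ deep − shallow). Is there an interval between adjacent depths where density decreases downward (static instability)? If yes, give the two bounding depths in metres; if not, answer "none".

Evaluate Δρ/ρ₀ = −αΔT + βΔS across each adjacent pair:
  35–52 m: −αΔT+βΔS = −(1.6 × 10⁻⁴)(-1.1)+(7.7 × 10⁻⁴)(-12.64) = -9.6 × 10⁻³ → UNSTABLE
  52–96 m: −αΔT+βΔS = −(1.6 × 10⁻⁴)(-1.9)+(7.7 × 10⁻⁴)(+4.31) = 3.6 × 10⁻³ → stable
  96–188 m: −αΔT+βΔS = −(1.6 × 10⁻⁴)(+1.5)+(7.7 × 10⁻⁴)(+17.99) = 0.014 → stable
  188–218 m: −αΔT+βΔS = −(1.6 × 10⁻⁴)(+3.0)+(7.7 × 10⁻⁴)(+1.57) = 7.3 × 10⁻⁴ → stable
The 35–52 m interval has Δρ < 0: lighter water underlies denser water.

35–52 m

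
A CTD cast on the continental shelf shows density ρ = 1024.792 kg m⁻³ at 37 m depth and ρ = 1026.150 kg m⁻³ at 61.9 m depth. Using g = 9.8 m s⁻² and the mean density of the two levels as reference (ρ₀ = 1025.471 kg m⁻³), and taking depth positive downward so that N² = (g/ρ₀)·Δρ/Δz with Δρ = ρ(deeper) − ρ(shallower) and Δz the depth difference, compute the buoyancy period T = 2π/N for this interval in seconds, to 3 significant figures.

275 s

Δρ = 1026.150 − 1024.792 = 1.358 kg m⁻³ over Δz = 61.9 − 37 = 24.9 m.
N² = (9.8/1025.471) × (1.358/24.9) = 5.2120 × 10⁻⁴ s⁻².
N = √(5.2120 × 10⁻⁴) = 0.022830 rad s⁻¹, so T = 2π/N = 275.22 s ≈ 275 s.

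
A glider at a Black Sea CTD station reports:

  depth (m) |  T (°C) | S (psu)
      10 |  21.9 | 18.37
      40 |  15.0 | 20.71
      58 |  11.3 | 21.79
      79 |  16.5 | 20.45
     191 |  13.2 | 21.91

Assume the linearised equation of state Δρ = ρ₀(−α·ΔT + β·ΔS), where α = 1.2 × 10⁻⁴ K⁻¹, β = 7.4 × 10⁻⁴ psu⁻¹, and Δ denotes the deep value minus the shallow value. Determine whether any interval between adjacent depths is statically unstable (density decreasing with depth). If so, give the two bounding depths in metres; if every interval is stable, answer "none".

Evaluate Δρ/ρ₀ = −αΔT + βΔS across each adjacent pair:
  10–40 m: −αΔT+βΔS = −(1.2 × 10⁻⁴)(-6.9)+(7.4 × 10⁻⁴)(+2.34) = 2.6 × 10⁻³ → stable
  40–58 m: −αΔT+βΔS = −(1.2 × 10⁻⁴)(-3.7)+(7.4 × 10⁻⁴)(+1.08) = 1.2 × 10⁻³ → stable
  58–79 m: −αΔT+βΔS = −(1.2 × 10⁻⁴)(+5.2)+(7.4 × 10⁻⁴)(-1.34) = -1.6 × 10⁻³ → UNSTABLE
  79–191 m: −αΔT+βΔS = −(1.2 × 10⁻⁴)(-3.3)+(7.4 × 10⁻⁴)(+1.46) = 1.5 × 10⁻³ → stable
The 58–79 m interval has Δρ < 0: lighter water underlies denser water.

58–79 m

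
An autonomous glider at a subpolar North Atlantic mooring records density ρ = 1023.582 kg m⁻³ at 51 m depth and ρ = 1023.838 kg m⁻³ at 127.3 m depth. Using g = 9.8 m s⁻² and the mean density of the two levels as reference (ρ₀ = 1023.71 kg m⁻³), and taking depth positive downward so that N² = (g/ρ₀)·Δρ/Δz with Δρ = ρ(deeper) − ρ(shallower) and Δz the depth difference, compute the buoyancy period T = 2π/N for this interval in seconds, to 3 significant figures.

1.11 × 10³ s

Δρ = 1023.838 − 1023.582 = 0.256 kg m⁻³ over Δz = 127.3 − 51 = 76.3 m.
N² = (9.8/1023.71) × (0.256/76.3) = 3.2119 × 10⁻⁵ s⁻².
N = √(3.2119 × 10⁻⁵) = 5.6674 × 10⁻³ rad s⁻¹, so T = 2π/N = 1.1087 × 10³ s ≈ 1.11 × 10³ s.
Since Δρ > 0 the layer is stably stratified.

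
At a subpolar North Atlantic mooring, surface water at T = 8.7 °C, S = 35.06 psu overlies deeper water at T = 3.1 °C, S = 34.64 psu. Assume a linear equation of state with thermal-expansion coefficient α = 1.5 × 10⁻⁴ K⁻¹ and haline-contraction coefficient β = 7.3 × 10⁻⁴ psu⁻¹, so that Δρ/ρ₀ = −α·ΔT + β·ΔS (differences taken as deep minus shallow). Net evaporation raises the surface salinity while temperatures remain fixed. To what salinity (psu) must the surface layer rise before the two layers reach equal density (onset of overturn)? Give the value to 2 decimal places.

Neutral buoyancy requires −α(T_deep − T_surf) + β(S_deep − S_surf′) = 0.
S_surf′ = S_deep − (α/β)·ΔT = 34.64 − (1.5 × 10⁻⁴/7.3 × 10⁻⁴)·(-5.6) = 35.7907 psu.
Increase required: 35.7907 − 35.06 = 0.7307 psu.

35.79 psu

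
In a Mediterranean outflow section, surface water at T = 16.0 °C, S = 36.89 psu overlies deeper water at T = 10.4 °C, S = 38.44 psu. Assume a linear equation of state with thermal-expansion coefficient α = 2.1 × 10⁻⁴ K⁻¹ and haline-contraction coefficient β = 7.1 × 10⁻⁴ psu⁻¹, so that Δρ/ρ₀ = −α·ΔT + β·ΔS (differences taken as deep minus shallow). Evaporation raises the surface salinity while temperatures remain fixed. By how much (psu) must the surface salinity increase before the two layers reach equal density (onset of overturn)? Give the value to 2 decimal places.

Neutral buoyancy requires −α(T_deep − T_surf) + β(S_deep − S_surf′) = 0.
S_surf′ = S_deep − (α/β)·ΔT = 38.44 − (2.1 × 10⁻⁴/7.1 × 10⁻⁴)·(-5.6) = 40.0963 psu.
Increase required: 40.0963 − 36.89 = 3.2063 psu.

3.21 psu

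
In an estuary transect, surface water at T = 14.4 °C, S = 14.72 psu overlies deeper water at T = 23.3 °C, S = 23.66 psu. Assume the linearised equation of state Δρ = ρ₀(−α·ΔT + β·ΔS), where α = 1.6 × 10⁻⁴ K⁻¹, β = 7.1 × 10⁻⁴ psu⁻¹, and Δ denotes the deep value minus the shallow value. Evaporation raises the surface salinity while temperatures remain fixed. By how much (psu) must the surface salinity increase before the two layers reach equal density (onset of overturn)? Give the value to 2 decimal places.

6.93 psu

Neutral buoyancy requires −α(T_deep − T_surf) + β(S_deep − S_surf′) = 0.
S_surf′ = S_deep − (α/β)·ΔT = 23.66 − (1.6 × 10⁻⁴/7.1 × 10⁻⁴)·(+8.9) = 21.6544 psu.
Increase required: 21.6544 − 14.72 = 6.9344 psu.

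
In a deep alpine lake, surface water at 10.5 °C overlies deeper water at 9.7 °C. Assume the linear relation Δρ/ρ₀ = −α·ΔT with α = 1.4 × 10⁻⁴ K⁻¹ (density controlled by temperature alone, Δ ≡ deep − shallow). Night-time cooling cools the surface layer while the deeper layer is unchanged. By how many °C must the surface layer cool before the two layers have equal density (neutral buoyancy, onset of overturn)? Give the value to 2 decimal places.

0.80 °C

With temperature the only control, equal density requires T_surf′ = T_deep.
T_surf′ = 9.7 °C.
Cooling required: 10.5 − 9.7 = 0.80 °C.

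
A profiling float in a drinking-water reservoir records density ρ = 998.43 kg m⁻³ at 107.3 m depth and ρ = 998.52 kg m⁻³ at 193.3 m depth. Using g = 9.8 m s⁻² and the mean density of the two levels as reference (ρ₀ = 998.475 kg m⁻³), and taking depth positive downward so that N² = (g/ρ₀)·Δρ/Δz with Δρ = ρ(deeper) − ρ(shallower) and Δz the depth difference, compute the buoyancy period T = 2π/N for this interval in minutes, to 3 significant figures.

32.7 min

Δρ = 998.52 − 998.43 = 0.09 kg m⁻³ over Δz = 193.3 − 107.3 = 86 m.
N² = (9.8/998.475) × (0.09/86) = 1.0271 × 10⁻⁵ s⁻².
N = √(1.0271 × 10⁻⁵) = 3.2048 × 10⁻³ rad s⁻¹, so T = 2π/N = 1.9606 × 10³ s = 32.677 min ≈ 32.7 min.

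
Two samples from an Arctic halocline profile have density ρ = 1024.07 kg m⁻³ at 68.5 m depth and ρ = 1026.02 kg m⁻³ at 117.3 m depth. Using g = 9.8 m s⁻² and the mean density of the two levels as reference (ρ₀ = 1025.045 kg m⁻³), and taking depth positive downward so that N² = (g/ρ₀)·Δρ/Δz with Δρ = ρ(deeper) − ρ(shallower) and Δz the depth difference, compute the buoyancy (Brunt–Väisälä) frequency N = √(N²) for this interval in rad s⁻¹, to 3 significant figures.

Δρ = 1026.02 − 1024.07 = 1.95 kg m⁻³ over Δz = 117.3 − 68.5 = 48.8 m.
N² = (9.8/1025.045) × (1.95/48.8) = 3.8203 × 10⁻⁴ s⁻².
N = √(3.8203 × 10⁻⁴) = 0.019546 rad s⁻¹ ≈ 0.0195 rad s⁻¹.

0.0195 rad s⁻¹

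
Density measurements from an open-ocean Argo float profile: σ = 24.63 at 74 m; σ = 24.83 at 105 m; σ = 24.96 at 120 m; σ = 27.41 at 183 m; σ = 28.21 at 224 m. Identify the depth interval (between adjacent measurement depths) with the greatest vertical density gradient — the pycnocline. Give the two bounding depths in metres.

Compute the density gradient over each adjacent pair:
  74–105 m: Δρ/Δz = 0.20/31 = 6.5 × 10⁻³ kg m⁻⁴
  105–120 m: Δρ/Δz = 0.13/15 = 8.7 × 10⁻³ kg m⁻⁴
  120–183 m: Δρ/Δz = 2.45/63 = 0.039 kg m⁻⁴
  183–224 m: Δρ/Δz = 0.80/41 = 0.020 kg m⁻⁴
The largest gradient is in the 120–183 m interval — the pycnocline.

120–183 m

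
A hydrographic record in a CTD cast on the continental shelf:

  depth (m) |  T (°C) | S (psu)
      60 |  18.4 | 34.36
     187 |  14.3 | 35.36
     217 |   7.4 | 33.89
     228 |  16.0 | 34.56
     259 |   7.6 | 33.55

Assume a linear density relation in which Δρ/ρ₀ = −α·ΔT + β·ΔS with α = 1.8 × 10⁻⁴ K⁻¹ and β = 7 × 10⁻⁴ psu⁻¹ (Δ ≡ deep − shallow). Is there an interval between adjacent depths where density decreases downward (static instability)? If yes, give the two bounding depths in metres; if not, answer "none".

Evaluate Δρ/ρ₀ = −αΔT + βΔS across each adjacent pair:
  60–187 m: −αΔT+βΔS = −(1.8 × 10⁻⁴)(-4.1)+(7 × 10⁻⁴)(+1.00) = 1.4 × 10⁻³ → stable
  187–217 m: −αΔT+βΔS = −(1.8 × 10⁻⁴)(-6.9)+(7 × 10⁻⁴)(-1.47) = 2.1 × 10⁻⁴ → stable
  217–228 m: −αΔT+βΔS = −(1.8 × 10⁻⁴)(+8.6)+(7 × 10⁻⁴)(+0.67) = -1.1 × 10⁻³ → UNSTABLE
  228–259 m: −αΔT+βΔS = −(1.8 × 10⁻⁴)(-8.4)+(7 × 10⁻⁴)(-1.01) = 8.1 × 10⁻⁴ → stable
The 217–228 m interval has Δρ < 0: lighter water underlies denser water.

217–228 m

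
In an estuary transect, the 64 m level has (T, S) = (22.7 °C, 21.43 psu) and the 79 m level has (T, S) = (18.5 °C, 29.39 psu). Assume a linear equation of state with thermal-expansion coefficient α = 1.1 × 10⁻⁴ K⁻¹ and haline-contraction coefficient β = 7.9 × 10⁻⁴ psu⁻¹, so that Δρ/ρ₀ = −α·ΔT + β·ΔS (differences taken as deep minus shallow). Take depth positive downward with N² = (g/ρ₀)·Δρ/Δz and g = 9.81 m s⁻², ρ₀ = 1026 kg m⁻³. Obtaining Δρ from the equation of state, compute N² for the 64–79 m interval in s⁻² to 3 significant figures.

ΔT = -4.2 K, ΔS = +7.96 psu (deep − shallow).
Δρ/ρ₀ = −αΔT + βΔS = 4.62 × 10⁻⁴ + 6.2884 × 10⁻³ = 6.7504 × 10⁻³, so Δρ ≈ 6.926 kg m⁻³.
N² = (g/ρ₀)·Δρ/Δz = g·(Δρ/ρ₀)/Δz = 9.81 × 6.7504 × 10⁻³ / 15 = 4.4148 × 10⁻³ s⁻² ≈ 4.41 × 10⁻³ s⁻².

4.41 × 10⁻³ s⁻²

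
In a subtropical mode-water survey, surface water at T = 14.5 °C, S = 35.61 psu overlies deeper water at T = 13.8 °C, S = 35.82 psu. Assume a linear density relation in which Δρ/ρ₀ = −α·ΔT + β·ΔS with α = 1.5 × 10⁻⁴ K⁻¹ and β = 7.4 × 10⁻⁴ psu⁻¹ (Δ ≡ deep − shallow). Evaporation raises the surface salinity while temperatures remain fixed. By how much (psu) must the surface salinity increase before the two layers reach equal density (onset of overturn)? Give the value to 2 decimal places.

Neutral buoyancy requires −α(T_deep − T_surf) + β(S_deep − S_surf′) = 0.
S_surf′ = S_deep − (α/β)·ΔT = 35.82 − (1.5 × 10⁻⁴/7.4 × 10⁻⁴)·(-0.7) = 35.9619 psu.
Increase required: 35.9619 − 35.61 = 0.3519 psu.

0.35 psu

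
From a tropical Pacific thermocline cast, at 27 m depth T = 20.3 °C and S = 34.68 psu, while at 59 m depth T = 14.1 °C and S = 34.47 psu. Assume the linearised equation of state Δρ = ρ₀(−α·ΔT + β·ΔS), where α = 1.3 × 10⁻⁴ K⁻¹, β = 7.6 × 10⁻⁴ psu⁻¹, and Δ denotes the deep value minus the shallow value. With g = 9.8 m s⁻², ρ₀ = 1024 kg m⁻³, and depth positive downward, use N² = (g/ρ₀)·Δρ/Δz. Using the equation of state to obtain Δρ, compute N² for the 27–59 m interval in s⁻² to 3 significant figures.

1.98 × 10⁻⁴ s⁻²

ΔT = -6.2 K, ΔS = -0.21 psu (deep − shallow).
Δρ/ρ₀ = −αΔT + βΔS = 8.06 × 10⁻⁴ − 1.596 × 10⁻⁴ = 6.464 × 10⁻⁴, so Δρ ≈ 0.6619 kg m⁻³.
N² = (g/ρ₀)·Δρ/Δz = g·(Δρ/ρ₀)/Δz = 9.8 × 6.464 × 10⁻⁴ / 32 = 1.9796 × 10⁻⁴ s⁻² ≈ 1.98 × 10⁻⁴ s⁻².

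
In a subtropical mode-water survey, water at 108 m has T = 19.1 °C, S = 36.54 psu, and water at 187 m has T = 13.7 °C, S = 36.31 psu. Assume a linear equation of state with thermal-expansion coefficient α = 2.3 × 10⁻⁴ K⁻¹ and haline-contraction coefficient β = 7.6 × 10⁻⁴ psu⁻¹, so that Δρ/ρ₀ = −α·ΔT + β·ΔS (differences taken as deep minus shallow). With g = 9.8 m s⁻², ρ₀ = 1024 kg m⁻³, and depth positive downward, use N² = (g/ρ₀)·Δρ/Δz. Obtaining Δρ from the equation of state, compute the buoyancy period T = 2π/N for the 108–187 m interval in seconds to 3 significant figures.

ΔT = -5.4 K, ΔS = -0.23 psu (deep − shallow).
Δρ/ρ₀ = −αΔT + βΔS = 1.242 × 10⁻³ − 1.748 × 10⁻⁴ = 1.0672 × 10⁻³, so Δρ ≈ 1.093 kg m⁻³.
N² = (g/ρ₀)·Δρ/Δz = g·(Δρ/ρ₀)/Δz = 9.8 × 1.0672 × 10⁻³ / 79 = 1.3239 × 10⁻⁴ s⁻².
N = √(1.3239 × 10⁻⁴) = 0.011506 rad s⁻¹ → T = 2π/N = 546.08 s ≈ 546 s.

546 s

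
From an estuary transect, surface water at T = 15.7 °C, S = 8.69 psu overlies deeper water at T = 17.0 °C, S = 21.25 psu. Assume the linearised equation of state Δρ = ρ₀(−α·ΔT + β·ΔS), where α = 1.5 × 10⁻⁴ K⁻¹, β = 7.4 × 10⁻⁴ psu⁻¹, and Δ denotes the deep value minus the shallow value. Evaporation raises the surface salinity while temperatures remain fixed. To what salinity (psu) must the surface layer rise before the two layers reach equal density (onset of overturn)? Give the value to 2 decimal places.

20.99 psu

Neutral buoyancy requires −α(T_deep − T_surf) + β(S_deep − S_surf′) = 0.
S_surf′ = S_deep − (α/β)·ΔT = 21.25 − (1.5 × 10⁻⁴/7.4 × 10⁻⁴)·(+1.3) = 20.9865 psu.
Increase required: 20.9865 − 8.69 = 12.2965 psu.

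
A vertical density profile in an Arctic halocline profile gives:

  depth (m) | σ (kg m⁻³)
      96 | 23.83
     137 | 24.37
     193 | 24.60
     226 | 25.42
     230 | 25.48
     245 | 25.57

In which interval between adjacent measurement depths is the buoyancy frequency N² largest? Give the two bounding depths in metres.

193–226 m

Compute the density gradient over each adjacent pair:
  96–137 m: Δρ/Δz = 0.54/41 = 0.013 kg m⁻⁴
  137–193 m: Δρ/Δz = 0.23/56 = 4.1 × 10⁻³ kg m⁻⁴
  193–226 m: Δρ/Δz = 0.82/33 = 0.025 kg m⁻⁴
  226–230 m: Δρ/Δz = 0.06/4 = 0.015 kg m⁻⁴
  230–245 m: Δρ/Δz = 0.09/15 = 6.0 × 10⁻³ kg m⁻⁴
The largest gradient is in the 193–226 m interval — the pycnocline.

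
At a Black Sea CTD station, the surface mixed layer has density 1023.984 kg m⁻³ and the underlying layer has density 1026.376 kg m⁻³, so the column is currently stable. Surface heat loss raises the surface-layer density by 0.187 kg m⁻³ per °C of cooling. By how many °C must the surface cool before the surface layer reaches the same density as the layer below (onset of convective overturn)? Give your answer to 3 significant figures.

Density deficit of the surface layer: 1026.376 − 1023.984 = 2.392 kg m⁻³.
Required change = 2.392 / 0.187 = 12.8 °C.

12.8 °C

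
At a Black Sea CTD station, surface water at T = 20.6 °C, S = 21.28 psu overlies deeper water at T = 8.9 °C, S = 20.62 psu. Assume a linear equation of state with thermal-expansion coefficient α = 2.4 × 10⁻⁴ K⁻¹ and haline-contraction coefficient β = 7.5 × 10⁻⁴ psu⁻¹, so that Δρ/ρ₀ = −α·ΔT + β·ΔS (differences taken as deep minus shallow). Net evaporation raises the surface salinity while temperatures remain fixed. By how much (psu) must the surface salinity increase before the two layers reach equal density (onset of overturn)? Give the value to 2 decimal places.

3.08 psu

Neutral buoyancy requires −α(T_deep − T_surf) + β(S_deep − S_surf′) = 0.
S_surf′ = S_deep − (α/β)·ΔT = 20.62 − (2.4 × 10⁻⁴/7.5 × 10⁻⁴)·(-11.7) = 24.3640 psu.
Increase required: 24.3640 − 21.28 = 3.0840 psu.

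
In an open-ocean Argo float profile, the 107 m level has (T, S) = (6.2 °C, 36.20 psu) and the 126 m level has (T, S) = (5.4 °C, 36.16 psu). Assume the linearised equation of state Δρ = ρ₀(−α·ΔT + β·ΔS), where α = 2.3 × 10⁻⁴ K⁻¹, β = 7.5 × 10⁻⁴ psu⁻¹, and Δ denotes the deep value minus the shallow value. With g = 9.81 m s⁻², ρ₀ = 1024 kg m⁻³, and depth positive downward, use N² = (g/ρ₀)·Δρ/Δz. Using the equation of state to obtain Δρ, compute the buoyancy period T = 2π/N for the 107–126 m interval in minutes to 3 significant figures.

ΔT = -0.8 K, ΔS = -0.04 psu (deep − shallow).
Δρ/ρ₀ = −αΔT + βΔS = 1.84 × 10⁻⁴ − 3.00 × 10⁻⁵ = 1.54 × 10⁻⁴, so Δρ ≈ 0.1577 kg m⁻³.
N² = (g/ρ₀)·Δρ/Δz = g·(Δρ/ρ₀)/Δz = 9.81 × 1.54 × 10⁻⁴ / 19 = 7.9513 × 10⁻⁵ s⁻².
N = √(7.9513 × 10⁻⁵) = 8.9170 × 10⁻³ rad s⁻¹ → T = 2π/N = 704.63 s = 11.744 min ≈ 11.7 min.

11.7 min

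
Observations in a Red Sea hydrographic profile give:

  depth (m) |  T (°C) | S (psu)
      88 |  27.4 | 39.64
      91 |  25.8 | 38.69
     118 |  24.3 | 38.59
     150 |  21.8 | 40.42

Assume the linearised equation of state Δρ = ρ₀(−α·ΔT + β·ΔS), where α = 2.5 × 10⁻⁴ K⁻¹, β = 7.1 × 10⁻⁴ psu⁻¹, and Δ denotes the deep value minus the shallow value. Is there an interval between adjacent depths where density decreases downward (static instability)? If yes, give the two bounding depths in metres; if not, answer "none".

88–91 m

Evaluate Δρ/ρ₀ = −αΔT + βΔS across each adjacent pair:
  88–91 m: −αΔT+βΔS = −(2.5 × 10⁻⁴)(-1.6)+(7.1 × 10⁻⁴)(-0.95) = -2.7 × 10⁻⁴ → UNSTABLE
  91–118 m: −αΔT+βΔS = −(2.5 × 10⁻⁴)(-1.5)+(7.1 × 10⁻⁴)(-0.10) = 3.0 × 10⁻⁴ → stable
  118–150 m: −αΔT+βΔS = −(2.5 × 10⁻⁴)(-2.5)+(7.1 × 10⁻⁴)(+1.83) = 1.9 × 10⁻³ → stable
The 88–91 m interval has Δρ < 0: lighter water underlies denser water.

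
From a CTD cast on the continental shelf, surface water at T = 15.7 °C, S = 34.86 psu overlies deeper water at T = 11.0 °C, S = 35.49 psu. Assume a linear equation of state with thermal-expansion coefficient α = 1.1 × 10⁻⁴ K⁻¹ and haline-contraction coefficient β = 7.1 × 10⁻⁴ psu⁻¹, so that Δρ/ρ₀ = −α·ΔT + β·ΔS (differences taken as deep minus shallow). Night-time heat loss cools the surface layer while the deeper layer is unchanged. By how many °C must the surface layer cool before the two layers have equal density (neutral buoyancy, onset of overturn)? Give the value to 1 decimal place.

8.8 °C

Neutral buoyancy requires Δρ = 0, i.e. −α(T_deep − T_surf′) + β(S_deep − S_surf) = 0.
T_surf′ = T_deep − (β/α)·ΔS = 11.0 − (7.1 × 10⁻⁴/1.1 × 10⁻⁴)·(+0.63) = 6.934 °C.
Cooling required: 15.7 − (6.934) = 8.766 °C.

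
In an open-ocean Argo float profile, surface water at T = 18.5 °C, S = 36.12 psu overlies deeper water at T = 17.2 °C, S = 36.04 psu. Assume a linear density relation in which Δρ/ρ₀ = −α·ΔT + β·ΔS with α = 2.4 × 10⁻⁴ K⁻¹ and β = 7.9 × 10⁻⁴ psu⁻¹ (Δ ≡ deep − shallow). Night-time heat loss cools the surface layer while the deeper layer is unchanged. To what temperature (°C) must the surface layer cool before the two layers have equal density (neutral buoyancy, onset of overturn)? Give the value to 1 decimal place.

17.5 °C

Neutral buoyancy requires Δρ = 0, i.e. −α(T_deep − T_surf′) + β(S_deep − S_surf) = 0.
T_surf′ = T_deep − (β/α)·ΔS = 17.2 − (7.9 × 10⁻⁴/2.4 × 10⁻⁴)·(-0.08) = 17.463 °C.
Cooling required: 18.5 − (17.463) = 1.037 °C.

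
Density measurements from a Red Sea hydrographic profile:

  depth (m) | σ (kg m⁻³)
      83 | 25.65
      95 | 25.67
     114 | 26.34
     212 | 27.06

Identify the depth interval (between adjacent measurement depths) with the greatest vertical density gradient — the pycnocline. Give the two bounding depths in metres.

95–114 m

Compute the density gradient over each adjacent pair:
  83–95 m: Δρ/Δz = 0.02/12 = 1.7 × 10⁻³ kg m⁻⁴
  95–114 m: Δρ/Δz = 0.67/19 = 0.035 kg m⁻⁴
  114–212 m: Δρ/Δz = 0.72/98 = 7.3 × 10⁻³ kg m⁻⁴
The largest gradient is in the 95–114 m interval — the pycnocline.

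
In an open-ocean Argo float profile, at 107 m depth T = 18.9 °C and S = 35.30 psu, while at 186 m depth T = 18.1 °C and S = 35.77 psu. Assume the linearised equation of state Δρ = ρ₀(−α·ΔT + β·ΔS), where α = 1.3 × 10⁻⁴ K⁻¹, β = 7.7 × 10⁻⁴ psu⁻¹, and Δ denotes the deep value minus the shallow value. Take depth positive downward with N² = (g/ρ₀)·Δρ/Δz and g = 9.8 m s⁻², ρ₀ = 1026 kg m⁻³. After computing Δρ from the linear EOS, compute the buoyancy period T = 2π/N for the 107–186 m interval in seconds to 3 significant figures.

ΔT = -0.8 K, ΔS = +0.47 psu (deep − shallow).
Δρ/ρ₀ = −αΔT + βΔS = 1.04 × 10⁻⁴ + 3.619 × 10⁻⁴ = 4.659 × 10⁻⁴, so Δρ ≈ 0.4780 kg m⁻³.
N² = (g/ρ₀)·Δρ/Δz = g·(Δρ/ρ₀)/Δz = 9.8 × 4.659 × 10⁻⁴ / 79 = 5.7795 × 10⁻⁵ s⁻².
N = √(5.7795 × 10⁻⁵) = 7.6023 × 10⁻³ rad s⁻¹ → T = 2π/N = 826.48 s ≈ 826 s.

826 s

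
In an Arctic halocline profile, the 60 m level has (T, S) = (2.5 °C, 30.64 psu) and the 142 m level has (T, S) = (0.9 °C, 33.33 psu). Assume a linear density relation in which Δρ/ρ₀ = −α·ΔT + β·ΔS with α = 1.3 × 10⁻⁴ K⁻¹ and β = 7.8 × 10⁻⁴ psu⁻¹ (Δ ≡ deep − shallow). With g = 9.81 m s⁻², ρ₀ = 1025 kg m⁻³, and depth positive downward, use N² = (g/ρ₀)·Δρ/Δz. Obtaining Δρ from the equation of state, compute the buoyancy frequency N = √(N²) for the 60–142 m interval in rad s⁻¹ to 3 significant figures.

ΔT = -1.6 K, ΔS = +2.69 psu (deep − shallow).
Δρ/ρ₀ = −αΔT + βΔS = 2.08 × 10⁻⁴ + 2.0982 × 10⁻³ = 2.3062 × 10⁻³, so Δρ ≈ 2.364 kg m⁻³.
N² = (g/ρ₀)·Δρ/Δz = g·(Δρ/ρ₀)/Δz = 9.81 × 2.3062 × 10⁻³ / 82 = 2.7590 × 10⁻⁴ s⁻².
N = √(2.7590 × 10⁻⁴) = 0.016610 rad s⁻¹ ≈ 0.0166 rad s⁻¹.

0.0166 rad s⁻¹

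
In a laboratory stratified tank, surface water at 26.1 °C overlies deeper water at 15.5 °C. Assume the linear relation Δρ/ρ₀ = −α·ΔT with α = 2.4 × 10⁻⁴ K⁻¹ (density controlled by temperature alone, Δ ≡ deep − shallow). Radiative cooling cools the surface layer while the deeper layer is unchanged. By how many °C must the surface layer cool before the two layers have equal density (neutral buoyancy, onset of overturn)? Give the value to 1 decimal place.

10.6 °C

With temperature the only control, equal density requires T_surf′ = T_deep.
T_surf′ = 15.5 °C.
Cooling required: 26.1 − 15.5 = 10.6 °C.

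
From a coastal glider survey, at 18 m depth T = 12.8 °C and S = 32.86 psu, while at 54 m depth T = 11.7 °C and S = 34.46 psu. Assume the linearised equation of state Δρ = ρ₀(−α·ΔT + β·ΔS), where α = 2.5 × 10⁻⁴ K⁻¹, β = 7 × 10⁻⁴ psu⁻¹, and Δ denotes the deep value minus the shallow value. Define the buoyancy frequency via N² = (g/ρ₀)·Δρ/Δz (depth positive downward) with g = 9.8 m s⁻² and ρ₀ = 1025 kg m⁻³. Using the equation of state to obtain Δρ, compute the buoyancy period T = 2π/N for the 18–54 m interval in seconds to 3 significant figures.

ΔT = -1.1 K, ΔS = +1.60 psu (deep − shallow).
Δρ/ρ₀ = −αΔT + βΔS = 2.75 × 10⁻⁴ + 1.12 × 10⁻³ = 1.395 × 10⁻³, so Δρ ≈ 1.430 kg m⁻³.
N² = (g/ρ₀)·Δρ/Δz = g·(Δρ/ρ₀)/Δz = 9.8 × 1.395 × 10⁻³ / 36 = 3.7975 × 10⁻⁴ s⁻².
N = √(3.7975 × 10⁻⁴) = 0.019487 rad s⁻¹ → T = 2π/N = 322.43 s ≈ 322 s.

322 s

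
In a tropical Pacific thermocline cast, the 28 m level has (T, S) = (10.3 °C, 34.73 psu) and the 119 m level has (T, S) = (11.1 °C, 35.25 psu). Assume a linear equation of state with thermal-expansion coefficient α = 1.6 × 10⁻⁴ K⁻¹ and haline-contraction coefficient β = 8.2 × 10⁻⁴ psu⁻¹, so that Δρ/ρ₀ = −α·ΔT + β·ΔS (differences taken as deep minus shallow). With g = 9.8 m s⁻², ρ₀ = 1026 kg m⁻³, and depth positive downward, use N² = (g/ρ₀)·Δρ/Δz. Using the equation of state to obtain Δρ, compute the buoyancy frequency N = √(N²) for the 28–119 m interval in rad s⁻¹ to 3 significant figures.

5.67 × 10⁻³ rad s⁻¹

ΔT = +0.8 K, ΔS = +0.52 psu (deep − shallow).
Δρ/ρ₀ = −αΔT + βΔS = -1.28 × 10⁻⁴ + 4.264 × 10⁻⁴ = 2.984 × 10⁻⁴, so Δρ ≈ 0.3062 kg m⁻³.
N² = (g/ρ₀)·Δρ/Δz = g·(Δρ/ρ₀)/Δz = 9.8 × 2.984 × 10⁻⁴ / 91 = 3.2135 × 10⁻⁵ s⁻².
N = √(3.2135 × 10⁻⁵) = 5.6688 × 10⁻³ rad s⁻¹ ≈ 5.67 × 10⁻³ rad s⁻¹.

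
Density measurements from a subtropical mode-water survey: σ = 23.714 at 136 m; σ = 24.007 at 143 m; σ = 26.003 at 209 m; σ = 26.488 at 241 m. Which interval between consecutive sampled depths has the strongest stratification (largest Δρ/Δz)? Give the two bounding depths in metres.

Compute the density gradient over each adjacent pair:
  136–143 m: Δρ/Δz = 0.293/7 = 0.042 kg m⁻⁴
  143–209 m: Δρ/Δz = 1.996/66 = 0.030 kg m⁻⁴
  209–241 m: Δρ/Δz = 0.485/32 = 0.015 kg m⁻⁴
The largest gradient is in the 136–143 m interval — the pycnocline.

136–143 m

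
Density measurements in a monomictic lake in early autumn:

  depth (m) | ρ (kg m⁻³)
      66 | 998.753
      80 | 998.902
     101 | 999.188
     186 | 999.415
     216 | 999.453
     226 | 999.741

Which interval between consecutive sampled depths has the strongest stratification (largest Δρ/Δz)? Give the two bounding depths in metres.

Compute the density gradient over each adjacent pair:
  66–80 m: Δρ/Δz = 0.149/14 = 0.011 kg m⁻⁴
  80–101 m: Δρ/Δz = 0.286/21 = 0.014 kg m⁻⁴
  101–186 m: Δρ/Δz = 0.227/85 = 2.7 × 10⁻³ kg m⁻⁴
  186–216 m: Δρ/Δz = 0.038/30 = 1.3 × 10⁻³ kg m⁻⁴
  216–226 m: Δρ/Δz = 0.288/10 = 0.029 kg m⁻⁴
The largest gradient is in the 216–226 m interval — the pycnocline.

216–226 m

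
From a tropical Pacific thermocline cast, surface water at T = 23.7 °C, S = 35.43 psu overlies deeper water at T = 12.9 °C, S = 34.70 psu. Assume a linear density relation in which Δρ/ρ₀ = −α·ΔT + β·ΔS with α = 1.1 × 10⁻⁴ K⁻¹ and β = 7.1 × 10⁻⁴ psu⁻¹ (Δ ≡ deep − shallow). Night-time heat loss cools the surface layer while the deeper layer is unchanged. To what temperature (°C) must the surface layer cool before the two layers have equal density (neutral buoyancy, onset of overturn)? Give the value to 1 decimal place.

17.6 °C

Neutral buoyancy requires Δρ = 0, i.e. −α(T_deep − T_surf′) + β(S_deep − S_surf) = 0.
T_surf′ = T_deep − (β/α)·ΔS = 12.9 − (7.1 × 10⁻⁴/1.1 × 10⁻⁴)·(-0.73) = 17.612 °C.
Cooling required: 23.7 − (17.612) = 6.088 °C.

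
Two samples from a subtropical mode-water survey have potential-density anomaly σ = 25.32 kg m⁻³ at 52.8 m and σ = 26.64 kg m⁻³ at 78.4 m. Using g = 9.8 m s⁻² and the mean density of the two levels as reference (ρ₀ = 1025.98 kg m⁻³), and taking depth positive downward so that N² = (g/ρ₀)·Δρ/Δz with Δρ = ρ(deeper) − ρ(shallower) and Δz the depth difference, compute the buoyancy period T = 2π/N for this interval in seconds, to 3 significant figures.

283 s

Δρ = 1026.64 − 1025.32 = 1.32 kg m⁻³ over Δz = 78.4 − 52.8 = 25.6 m.
N² = (9.8/1025.98) × (1.32/25.6) = 4.9252 × 10⁻⁴ s⁻².
N = √(4.9252 × 10⁻⁴) = 0.022193 rad s⁻¹, so T = 2π/N = 283.12 s ≈ 283 s.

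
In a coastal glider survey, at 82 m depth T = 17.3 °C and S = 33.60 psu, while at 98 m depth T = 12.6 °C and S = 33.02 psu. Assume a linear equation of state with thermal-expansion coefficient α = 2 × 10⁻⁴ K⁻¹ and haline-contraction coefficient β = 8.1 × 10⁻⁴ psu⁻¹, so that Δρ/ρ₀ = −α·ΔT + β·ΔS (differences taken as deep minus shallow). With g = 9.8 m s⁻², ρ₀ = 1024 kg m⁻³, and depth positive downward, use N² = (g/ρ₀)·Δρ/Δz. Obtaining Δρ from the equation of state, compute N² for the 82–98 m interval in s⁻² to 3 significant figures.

ΔT = -4.7 K, ΔS = -0.58 psu (deep − shallow).
Δρ/ρ₀ = −αΔT + βΔS = 9.40 × 10⁻⁴ − 4.698 × 10⁻⁴ = 4.702 × 10⁻⁴, so Δρ ≈ 0.4815 kg m⁻³.
N² = (g/ρ₀)·Δρ/Δz = g·(Δρ/ρ₀)/Δz = 9.8 × 4.702 × 10⁻⁴ / 16 = 2.8800 × 10⁻⁴ s⁻² ≈ 2.88 × 10⁻⁴ s⁻².

2.88 × 10⁻⁴ s⁻²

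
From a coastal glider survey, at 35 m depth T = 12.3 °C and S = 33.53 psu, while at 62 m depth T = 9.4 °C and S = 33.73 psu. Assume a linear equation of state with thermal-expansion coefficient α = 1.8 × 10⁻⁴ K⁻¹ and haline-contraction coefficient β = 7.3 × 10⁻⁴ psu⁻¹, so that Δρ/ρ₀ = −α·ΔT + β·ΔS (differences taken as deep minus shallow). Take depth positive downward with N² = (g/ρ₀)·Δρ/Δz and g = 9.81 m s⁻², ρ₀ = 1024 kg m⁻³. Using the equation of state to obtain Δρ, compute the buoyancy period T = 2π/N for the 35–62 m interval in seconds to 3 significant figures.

ΔT = -2.9 K, ΔS = +0.20 psu (deep − shallow).
Δρ/ρ₀ = −αΔT + βΔS = 5.22 × 10⁻⁴ + 1.46 × 10⁻⁴ = 6.68 × 10⁻⁴, so Δρ ≈ 0.6840 kg m⁻³.
N² = (g/ρ₀)·Δρ/Δz = g·(Δρ/ρ₀)/Δz = 9.81 × 6.68 × 10⁻⁴ / 27 = 2.4271 × 10⁻⁴ s⁻².
N = √(2.4271 × 10⁻⁴) = 0.015579 rad s⁻¹ → T = 2π/N = 403.31 s ≈ 403 s.

403 s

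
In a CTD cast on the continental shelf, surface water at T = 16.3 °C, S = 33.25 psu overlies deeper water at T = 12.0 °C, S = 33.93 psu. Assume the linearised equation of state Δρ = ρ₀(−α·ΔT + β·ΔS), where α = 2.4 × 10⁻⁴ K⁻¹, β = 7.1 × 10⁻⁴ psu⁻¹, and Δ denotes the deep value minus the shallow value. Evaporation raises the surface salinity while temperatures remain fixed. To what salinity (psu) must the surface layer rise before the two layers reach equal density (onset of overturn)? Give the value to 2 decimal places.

35.38 psu

Neutral buoyancy requires −α(T_deep − T_surf) + β(S_deep − S_surf′) = 0.
S_surf′ = S_deep − (α/β)·ΔT = 33.93 − (2.4 × 10⁻⁴/7.1 × 10⁻⁴)·(-4.3) = 35.3835 psu.
Increase required: 35.3835 − 33.25 = 2.1335 psu.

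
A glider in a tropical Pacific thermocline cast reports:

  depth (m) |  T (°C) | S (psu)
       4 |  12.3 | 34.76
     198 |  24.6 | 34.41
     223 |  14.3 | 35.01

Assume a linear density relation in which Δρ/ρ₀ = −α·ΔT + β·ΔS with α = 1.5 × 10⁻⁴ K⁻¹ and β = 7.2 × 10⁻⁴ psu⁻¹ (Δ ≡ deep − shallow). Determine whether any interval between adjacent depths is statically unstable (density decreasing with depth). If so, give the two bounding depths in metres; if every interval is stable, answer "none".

4–198 m

Evaluate Δρ/ρ₀ = −αΔT + βΔS across each adjacent pair:
  4–198 m: −αΔT+βΔS = −(1.5 × 10⁻⁴)(+12.3)+(7.2 × 10⁻⁴)(-0.35) = -2.1 × 10⁻³ → UNSTABLE
  198–223 m: −αΔT+βΔS = −(1.5 × 10⁻⁴)(-10.3)+(7.2 × 10⁻⁴)(+0.60) = 2.0 × 10⁻³ → stable
The 4–198 m interval has Δρ < 0: lighter water underlies denser water.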